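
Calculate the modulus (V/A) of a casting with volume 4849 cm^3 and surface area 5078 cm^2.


Formula: Casting Modulus M = V / A
M = 4849 cm^3 / 5078 cm^2 = 0.9549 cm


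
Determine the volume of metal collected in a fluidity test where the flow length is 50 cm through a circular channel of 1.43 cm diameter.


Formula: V = pi * (d/2)^2 * L  (cylinder volume)
Radius = 1.43/2 = 0.715 cm
V = pi * 0.715^2 * 50 = 80.3030 cm^3

Answer: 80.3030 cm^3


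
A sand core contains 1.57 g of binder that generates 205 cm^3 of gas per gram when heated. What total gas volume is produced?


Formula: V_gas = W_binder * gas_evolution_rate
V = 1.57 g * 205 cm^3/g = 321.8500 cm^3


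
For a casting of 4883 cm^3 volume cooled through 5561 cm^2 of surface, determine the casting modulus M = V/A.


Formula: Casting Modulus M = V / A
M = 4883 cm^3 / 5561 cm^2 = 0.8781 cm


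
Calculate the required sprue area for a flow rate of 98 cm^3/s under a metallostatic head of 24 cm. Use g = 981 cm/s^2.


Formula: v = sqrt(2*g*h), A = Q/v
Velocity: v = sqrt(2 * 981 * 24) = sqrt(47088) = 216.9977 cm/s
Sprue area: A = Q / v = 98 / 216.9977 = 0.4516 cm^2

Answer: 0.4516 cm^2


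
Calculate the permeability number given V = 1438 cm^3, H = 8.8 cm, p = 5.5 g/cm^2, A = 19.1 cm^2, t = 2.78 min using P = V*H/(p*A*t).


Formula: Permeability Number P = (V * H) / (p * A * t)
Numerator: V * H = 1438 * 8.8 = 12654.4
Denominator: p * A * t = 5.5 * 19.1 * 2.78 = 292.039
P = 12654.4 / 292.039 = 43.3312

43.3312


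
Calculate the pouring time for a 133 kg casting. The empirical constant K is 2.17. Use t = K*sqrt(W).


Formula: t = K * sqrt(W)
sqrt(W) = sqrt(133) = 11.53256
t = 2.17 * 11.53256 = 25.0257 s


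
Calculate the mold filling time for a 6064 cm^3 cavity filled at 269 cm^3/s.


Formula: t_fill = V_mold / Q_flow
t = 6064 cm^3 / 269 cm^3/s = 22.5428 s


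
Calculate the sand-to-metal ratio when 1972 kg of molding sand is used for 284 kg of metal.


Formula: Sand-to-Metal Ratio = W_sand / W_metal
Ratio = 1972 kg / 284 kg = 6.9437

Answer: 6.9437


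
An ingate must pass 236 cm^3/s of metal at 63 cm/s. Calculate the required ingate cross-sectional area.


Formula: A_ingate = Q / v  (continuity equation)
A = 236 cm^3/s / 63 cm/s = 3.7460 cm^2

Final answer: 3.7460 cm^2


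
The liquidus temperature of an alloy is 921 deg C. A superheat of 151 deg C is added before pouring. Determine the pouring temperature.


Formula: T_pour = T_melt + Superheat
T_pour = 921 + 151 = 1072 deg C

1072 deg C


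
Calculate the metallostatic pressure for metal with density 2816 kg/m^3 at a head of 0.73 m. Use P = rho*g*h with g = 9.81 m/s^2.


Formula: P = rho * g * h
rho * g = 2816 * 9.81 = 27624.96 N/m^3
P = 27624.96 * 0.73 = 20166.2208 Pa

Final answer: 20166.2208 Pa


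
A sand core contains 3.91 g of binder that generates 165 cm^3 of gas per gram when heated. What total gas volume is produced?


Formula: V_gas = W_binder * gas_evolution_rate
V = 3.91 g * 165 cm^3/g = 645.1500 cm^3

645.1500 cm^3


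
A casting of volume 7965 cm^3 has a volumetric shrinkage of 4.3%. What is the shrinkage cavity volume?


Formula: V_shrink = V_casting * shrinkage_pct / 100
V_shrink = 7965 cm^3 * 4.3 / 100 = 342.4950 cm^3

Answer: 342.4950 cm^3


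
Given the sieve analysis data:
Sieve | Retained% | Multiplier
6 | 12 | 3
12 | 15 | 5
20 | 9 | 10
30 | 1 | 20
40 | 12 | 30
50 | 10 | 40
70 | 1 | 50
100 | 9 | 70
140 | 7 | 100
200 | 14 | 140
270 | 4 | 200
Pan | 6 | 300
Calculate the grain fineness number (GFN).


Formula: GFN = sum(pct * multiplier) / sum(pct)
sum(pct * multiplier) = 6921
sum(pct) = 100
GFN = 6921 / 100 = 69.21

69.21


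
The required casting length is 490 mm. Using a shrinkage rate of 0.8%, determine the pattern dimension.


Formula: L_pattern = L_casting * (1 + shrinkage_rate/100)
Shrinkage factor = 1 + 0.8/100 = 1.008
L_pattern = 490 mm * 1.008 = 493.9200 mm


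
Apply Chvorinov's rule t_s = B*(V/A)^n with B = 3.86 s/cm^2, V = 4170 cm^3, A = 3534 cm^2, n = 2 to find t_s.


Formula: t_s = B * (V/A)^n  (Chvorinov's rule, n=2)
Modulus M = V/A = 4170/3534 = 1.179966 cm
M^2 = 1.179966^2 = 1.392320 cm^2
t_s = 3.86 * 1.392320 = 5.3744 s

Final answer: 5.3744 s


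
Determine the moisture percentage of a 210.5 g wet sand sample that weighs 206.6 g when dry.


Formula: MC = (W_wet - W_dry) / W_wet * 100
Water mass = 210.5 - 206.6 = 3.9 g
MC = 3.9 / 210.5 * 100 = 1.8527%

Answer: 1.8527%


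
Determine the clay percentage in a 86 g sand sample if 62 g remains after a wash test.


Formula: Clay% = (W_total - W_washed) / W_total * 100
Clay mass = 86 - 62 = 24 g
Clay% = 24 / 86 * 100 = 27.9070%

Answer: 27.9070%


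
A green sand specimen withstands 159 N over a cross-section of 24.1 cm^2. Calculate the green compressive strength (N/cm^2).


Formula: Compressive Strength = Force / Area
Strength = 159 N / 24.1 cm^2 = 6.5975 N/cm^2

Final answer: 6.5975 N/cm^2


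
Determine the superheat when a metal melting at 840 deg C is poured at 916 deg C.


Formula: Superheat = T_pour - T_melt
Superheat = 916 - 840 = 76 deg C

76 deg C


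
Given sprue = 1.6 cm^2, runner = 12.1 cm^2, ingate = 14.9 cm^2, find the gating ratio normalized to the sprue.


Sprue:Runner:Ingate = 1 : 12.1/1.6 : 14.9/1.6 = 1:7.56:9.31


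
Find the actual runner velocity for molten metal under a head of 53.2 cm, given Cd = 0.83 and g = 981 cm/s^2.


Formula: v = Cd * sqrt(2 * g * h)  (Torricelli with discharge coefficient)
2*g*h = 2 * 981 * 53.2 = 104378.4 cm^2/s^2
sqrt(104378.4) = 323.07646 cm/s
v = 0.83 * 323.07646 = 268.1535 cm/s

Final answer: 268.1535 cm/s


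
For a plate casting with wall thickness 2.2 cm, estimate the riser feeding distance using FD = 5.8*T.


Formula: FD = 5.8 * T  (riser feeding-distance rule)
FD = 5.8 * 2.2 cm = 12.7600 cm

Final answer: 12.7600 cm


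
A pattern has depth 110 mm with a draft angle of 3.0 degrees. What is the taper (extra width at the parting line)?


Formula: taper = depth * tan(draft_angle)
tan(3.0 deg) = 0.0524078
taper = 110 mm * 0.0524078 = 5.7649 mm

Answer: 5.7649 mm


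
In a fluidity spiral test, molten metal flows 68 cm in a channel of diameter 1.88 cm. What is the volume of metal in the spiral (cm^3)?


Formula: V = pi * (d/2)^2 * L  (cylinder volume)
Radius = 1.88/2 = 0.94 cm
V = pi * 0.94^2 * 68 = 188.7620 cm^3

Answer: 188.7620 cm^3


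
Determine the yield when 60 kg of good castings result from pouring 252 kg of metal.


Formula: Casting Yield = (W_good / W_total) * 100
Yield = (60 kg / 252 kg) * 100 = 23.8095%

23.8095%


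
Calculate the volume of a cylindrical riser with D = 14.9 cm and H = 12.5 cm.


Formula: V = pi * (D/2)^2 * H  (cylinder volume)
Radius = D/2 = 14.9/2 = 7.45 cm
V = pi * 7.45^2 * 12.5 = 2179.5781 cm^3

Answer: 2179.5781 cm^3


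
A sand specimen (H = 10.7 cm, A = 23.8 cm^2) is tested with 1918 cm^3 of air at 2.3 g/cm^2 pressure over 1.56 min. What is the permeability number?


Formula: Permeability Number P = (V * H) / (p * A * t)
Numerator: V * H = 1918 * 10.7 = 20522.6
Denominator: p * A * t = 2.3 * 23.8 * 1.56 = 85.3944
P = 20522.6 / 85.3944 = 240.3272

Answer: 240.3272


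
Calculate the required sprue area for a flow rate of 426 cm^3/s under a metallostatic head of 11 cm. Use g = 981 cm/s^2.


Formula: v = sqrt(2*g*h), A = Q/v
Velocity: v = sqrt(2 * 981 * 11) = sqrt(21582) = 146.9081 cm/s
Sprue area: A = Q / v = 426 / 146.9081 = 2.8998 cm^2

2.8998 cm^2


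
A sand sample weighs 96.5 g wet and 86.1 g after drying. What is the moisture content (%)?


Formula: MC = (W_wet - W_dry) / W_wet * 100
Water mass = 96.5 - 86.1 = 10.4 g
MC = 10.4 / 96.5 * 100 = 10.7772%

10.7772%


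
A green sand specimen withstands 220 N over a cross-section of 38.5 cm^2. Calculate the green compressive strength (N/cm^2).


Formula: Compressive Strength = Force / Area
Strength = 220 N / 38.5 cm^2 = 5.7143 N/cm^2

Final answer: 5.7143 N/cm^2


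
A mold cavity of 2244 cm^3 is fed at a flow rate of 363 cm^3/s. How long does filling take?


Formula: t_fill = V_mold / Q_flow
t = 2244 cm^3 / 363 cm^3/s = 6.1818 s


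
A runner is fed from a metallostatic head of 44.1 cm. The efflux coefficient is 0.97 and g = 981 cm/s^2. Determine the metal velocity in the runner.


Formula: v = Cd * sqrt(2 * g * h)  (Torricelli with discharge coefficient)
2*g*h = 2 * 981 * 44.1 = 86524.2 cm^2/s^2
sqrt(86524.2) = 294.14996 cm/s
v = 0.97 * 294.14996 = 285.3255 cm/s

285.3255 cm/s


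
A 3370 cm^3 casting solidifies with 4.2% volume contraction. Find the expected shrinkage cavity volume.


Formula: V_shrink = V_casting * shrinkage_pct / 100
V_shrink = 3370 cm^3 * 4.2 / 100 = 141.5400 cm^3


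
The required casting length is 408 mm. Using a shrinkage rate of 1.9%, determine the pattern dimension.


Formula: L_pattern = L_casting * (1 + shrinkage_rate/100)
Shrinkage factor = 1 + 1.9/100 = 1.019
L_pattern = 408 mm * 1.019 = 415.7520 mm

Final answer: 415.7520 mm


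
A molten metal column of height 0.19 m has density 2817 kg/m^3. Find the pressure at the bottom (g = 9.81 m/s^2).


Formula: P = rho * g * h
rho * g = 2817 * 9.81 = 27634.77 N/m^3
P = 27634.77 * 0.19 = 5250.6063 Pa

Answer: 5250.6063 Pa


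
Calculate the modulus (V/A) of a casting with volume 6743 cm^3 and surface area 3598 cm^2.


Formula: Casting Modulus M = V / A
M = 6743 cm^3 / 3598 cm^2 = 1.8741 cm

1.8741 cm


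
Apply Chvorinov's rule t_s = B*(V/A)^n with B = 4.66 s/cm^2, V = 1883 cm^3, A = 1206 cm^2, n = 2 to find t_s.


Formula: t_s = B * (V/A)^n  (Chvorinov's rule, n=2)
Modulus M = V/A = 1883/1206 = 1.561360 cm
M^2 = 1.561360^2 = 2.437845 cm^2
t_s = 4.66 * 2.437845 = 11.3604 s


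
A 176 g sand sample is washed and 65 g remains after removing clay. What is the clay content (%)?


Formula: Clay% = (W_total - W_washed) / W_total * 100
Clay mass = 176 - 65 = 111 g
Clay% = 111 / 176 * 100 = 63.0682%

63.0682%


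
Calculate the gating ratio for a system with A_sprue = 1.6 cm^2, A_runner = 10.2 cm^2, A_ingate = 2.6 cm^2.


Sprue:Runner:Ingate = 1 : 10.2/1.6 : 2.6/1.6 = 1:6.38:1.63


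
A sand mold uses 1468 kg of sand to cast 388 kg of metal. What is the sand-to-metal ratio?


Formula: Sand-to-Metal Ratio = W_sand / W_metal
Ratio = 1468 kg / 388 kg = 3.7835

Answer: 3.7835


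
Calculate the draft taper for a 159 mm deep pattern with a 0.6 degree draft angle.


Formula: taper = depth * tan(draft_angle)
tan(0.6 deg) = 0.0104724
taper = 159 mm * 0.0104724 = 1.6651 mm

1.6651 mm


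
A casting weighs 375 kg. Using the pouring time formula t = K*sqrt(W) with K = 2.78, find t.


Formula: t = K * sqrt(W)
sqrt(W) = sqrt(375) = 19.36492
t = 2.78 * 19.36492 = 53.8345 s

Answer: 53.8345 s


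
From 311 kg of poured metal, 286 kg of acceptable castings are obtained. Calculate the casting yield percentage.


Formula: Casting Yield = (W_good / W_total) * 100
Yield = (286 kg / 311 kg) * 100 = 91.9614%

Final answer: 91.9614%


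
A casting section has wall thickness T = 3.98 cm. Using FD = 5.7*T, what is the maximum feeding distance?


Formula: FD = 5.7 * T  (riser feeding-distance rule)
FD = 5.7 * 3.98 cm = 22.6860 cm

Answer: 22.6860 cm


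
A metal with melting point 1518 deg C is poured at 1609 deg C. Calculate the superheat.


Formula: Superheat = T_pour - T_melt
Superheat = 1609 - 1518 = 91 deg C


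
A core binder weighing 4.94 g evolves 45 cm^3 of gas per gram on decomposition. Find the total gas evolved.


Formula: V_gas = W_binder * gas_evolution_rate
V = 4.94 g * 45 cm^3/g = 222.3000 cm^3

222.3000 cm^3


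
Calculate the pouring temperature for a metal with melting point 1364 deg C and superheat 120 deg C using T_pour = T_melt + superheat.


Formula: T_pour = T_melt + Superheat
T_pour = 1364 + 120 = 1484 deg C

Final answer: 1484 deg C


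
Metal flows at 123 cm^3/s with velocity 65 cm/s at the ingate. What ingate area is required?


Formula: A_ingate = Q / v  (continuity equation)
A = 123 cm^3/s / 65 cm/s = 1.8923 cm^2

1.8923 cm^2


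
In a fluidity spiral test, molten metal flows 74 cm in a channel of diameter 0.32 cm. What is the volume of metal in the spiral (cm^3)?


Formula: V = pi * (d/2)^2 * L  (cylinder volume)
Radius = 0.32/2 = 0.16 cm
V = pi * 0.16^2 * 74 = 5.9514 cm^3

Answer: 5.9514 cm^3


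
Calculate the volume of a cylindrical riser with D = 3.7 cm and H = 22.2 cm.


Formula: V = pi * (D/2)^2 * H  (cylinder volume)
Radius = D/2 = 3.7/2 = 1.85 cm
V = pi * 1.85^2 * 22.2 = 238.6966 cm^3


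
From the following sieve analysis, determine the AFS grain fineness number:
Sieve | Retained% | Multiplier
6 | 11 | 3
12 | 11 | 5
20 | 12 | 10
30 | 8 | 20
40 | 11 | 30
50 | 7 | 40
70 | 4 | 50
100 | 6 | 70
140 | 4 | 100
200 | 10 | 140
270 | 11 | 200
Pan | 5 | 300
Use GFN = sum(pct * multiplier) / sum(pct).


Formula: GFN = sum(pct * multiplier) / sum(pct)
sum(pct * multiplier) = 7098
sum(pct) = 100
GFN = 7098 / 100 = 70.98

Final answer: 70.98


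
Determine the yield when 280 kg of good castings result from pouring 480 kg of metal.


Formula: Casting Yield = (W_good / W_total) * 100
Yield = (280 kg / 480 kg) * 100 = 58.3333%


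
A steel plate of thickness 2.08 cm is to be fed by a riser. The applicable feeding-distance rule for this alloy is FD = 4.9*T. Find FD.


Formula: FD = 4.9 * T  (riser feeding-distance rule)
FD = 4.9 * 2.08 cm = 10.1920 cm

10.1920 cm


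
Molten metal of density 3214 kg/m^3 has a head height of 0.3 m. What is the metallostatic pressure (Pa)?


Formula: P = rho * g * h
rho * g = 3214 * 9.81 = 31529.34 N/m^3
P = 31529.34 * 0.3 = 9458.8020 Pa


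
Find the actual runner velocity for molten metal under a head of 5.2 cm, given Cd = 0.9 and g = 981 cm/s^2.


Formula: v = Cd * sqrt(2 * g * h)  (Torricelli with discharge coefficient)
2*g*h = 2 * 981 * 5.2 = 10202.4 cm^2/s^2
sqrt(10202.4) = 101.00693 cm/s
v = 0.9 * 101.00693 = 90.9062 cm/s


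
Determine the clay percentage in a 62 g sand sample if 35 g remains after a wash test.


Formula: Clay% = (W_total - W_washed) / W_total * 100
Clay mass = 62 - 35 = 27 g
Clay% = 27 / 62 * 100 = 43.5484%

Answer: 43.5484%


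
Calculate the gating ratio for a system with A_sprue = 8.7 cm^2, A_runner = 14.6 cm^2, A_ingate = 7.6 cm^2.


Sprue:Runner:Ingate = 1 : 14.6/8.7 : 7.6/8.7 = 1:1.68:0.87


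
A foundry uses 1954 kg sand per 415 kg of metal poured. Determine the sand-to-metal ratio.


Formula: Sand-to-Metal Ratio = W_sand / W_metal
Ratio = 1954 kg / 415 kg = 4.7084

Answer: 4.7084


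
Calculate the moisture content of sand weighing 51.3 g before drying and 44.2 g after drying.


Formula: MC = (W_wet - W_dry) / W_wet * 100
Water mass = 51.3 - 44.2 = 7.1 g
MC = 7.1 / 51.3 * 100 = 13.8402%

13.8402%


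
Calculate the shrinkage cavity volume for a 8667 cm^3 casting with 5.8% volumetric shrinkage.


Formula: V_shrink = V_casting * shrinkage_pct / 100
V_shrink = 8667 cm^3 * 5.8 / 100 = 502.6860 cm^3


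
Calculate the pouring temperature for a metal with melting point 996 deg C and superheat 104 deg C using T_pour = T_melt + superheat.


Formula: T_pour = T_melt + Superheat
T_pour = 996 + 104 = 1100 deg C

Final answer: 1100 deg C


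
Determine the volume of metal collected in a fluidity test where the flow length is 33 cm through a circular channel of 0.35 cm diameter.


Formula: V = pi * (d/2)^2 * L  (cylinder volume)
Radius = 0.35/2 = 0.175 cm
V = pi * 0.175^2 * 33 = 3.1750 cm^3

3.1750 cm^3


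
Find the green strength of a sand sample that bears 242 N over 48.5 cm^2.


Formula: Compressive Strength = Force / Area
Strength = 242 N / 48.5 cm^2 = 4.9897 N/cm^2

4.9897 N/cm^2


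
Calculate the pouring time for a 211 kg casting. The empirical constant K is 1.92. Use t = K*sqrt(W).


Formula: t = K * sqrt(W)
sqrt(W) = sqrt(211) = 14.52584
t = 1.92 * 14.52584 = 27.8896 s

27.8896 s


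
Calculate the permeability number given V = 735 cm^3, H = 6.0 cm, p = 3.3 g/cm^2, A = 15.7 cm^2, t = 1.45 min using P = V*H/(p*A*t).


Formula: Permeability Number P = (V * H) / (p * A * t)
Numerator: V * H = 735 * 6.0 = 4410.0
Denominator: p * A * t = 3.3 * 15.7 * 1.45 = 75.1245
P = 4410.0 / 75.1245 = 58.7026


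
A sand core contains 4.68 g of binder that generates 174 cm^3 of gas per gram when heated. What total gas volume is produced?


Formula: V_gas = W_binder * gas_evolution_rate
V = 4.68 g * 174 cm^3/g = 814.3200 cm^3

Answer: 814.3200 cm^3


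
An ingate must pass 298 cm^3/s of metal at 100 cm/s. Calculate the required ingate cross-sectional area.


Formula: A_ingate = Q / v  (continuity equation)
A = 298 cm^3/s / 100 cm/s = 2.9800 cm^2

Answer: 2.9800 cm^2


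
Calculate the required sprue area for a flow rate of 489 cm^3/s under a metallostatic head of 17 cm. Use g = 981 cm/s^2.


Formula: v = sqrt(2*g*h), A = Q/v
Velocity: v = sqrt(2 * 981 * 17) = sqrt(33354) = 182.6308 cm/s
Sprue area: A = Q / v = 489 / 182.6308 = 2.6775 cm^2

2.6775 cm^2


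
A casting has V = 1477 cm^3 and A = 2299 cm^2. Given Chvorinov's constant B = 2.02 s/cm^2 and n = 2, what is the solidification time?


Formula: t_s = B * (V/A)^n  (Chvorinov's rule, n=2)
Modulus M = V/A = 1477/2299 = 0.642453 cm
M^2 = 0.642453^2 = 0.412746 cm^2
t_s = 2.02 * 0.412746 = 0.8337 s

Final answer: 0.8337 s


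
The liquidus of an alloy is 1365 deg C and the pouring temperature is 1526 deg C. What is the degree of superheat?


Formula: Superheat = T_pour - T_melt
Superheat = 1526 - 1365 = 161 deg C

Answer: 161 deg C


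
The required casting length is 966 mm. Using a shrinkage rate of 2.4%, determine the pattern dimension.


Formula: L_pattern = L_casting * (1 + shrinkage_rate/100)
Shrinkage factor = 1 + 2.4/100 = 1.024
L_pattern = 966 mm * 1.024 = 989.1840 mm


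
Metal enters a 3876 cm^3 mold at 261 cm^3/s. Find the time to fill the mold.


Formula: t_fill = V_mold / Q_flow
t = 3876 cm^3 / 261 cm^3/s = 14.8506 s


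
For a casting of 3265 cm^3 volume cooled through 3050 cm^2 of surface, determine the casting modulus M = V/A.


Formula: Casting Modulus M = V / A
M = 3265 cm^3 / 3050 cm^2 = 1.0705 cm


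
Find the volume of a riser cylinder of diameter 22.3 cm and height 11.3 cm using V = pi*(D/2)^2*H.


Formula: V = pi * (D/2)^2 * H  (cylinder volume)
Radius = D/2 = 22.3/2 = 11.15 cm
V = pi * 11.15^2 * 11.3 = 4413.4484 cm^3

Final answer: 4413.4484 cm^3


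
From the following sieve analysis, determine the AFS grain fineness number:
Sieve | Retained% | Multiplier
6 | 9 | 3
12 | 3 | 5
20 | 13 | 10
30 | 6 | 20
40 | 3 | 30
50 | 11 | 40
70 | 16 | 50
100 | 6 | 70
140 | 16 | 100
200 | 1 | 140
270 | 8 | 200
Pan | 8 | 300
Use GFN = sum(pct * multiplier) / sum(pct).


Formula: GFN = sum(pct * multiplier) / sum(pct)
sum(pct * multiplier) = 7782
sum(pct) = 100
GFN = 7782 / 100 = 77.82

Answer: 77.82


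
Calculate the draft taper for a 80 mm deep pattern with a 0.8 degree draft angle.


Formula: taper = depth * tan(draft_angle)
tan(0.8 deg) = 0.0139635
taper = 80 mm * 0.0139635 = 1.1171 mm

Answer: 1.1171 mm


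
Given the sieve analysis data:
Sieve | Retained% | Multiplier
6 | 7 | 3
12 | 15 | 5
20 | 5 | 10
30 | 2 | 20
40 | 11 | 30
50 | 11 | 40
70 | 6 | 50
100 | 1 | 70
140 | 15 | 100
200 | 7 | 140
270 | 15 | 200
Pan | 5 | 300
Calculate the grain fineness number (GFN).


Formula: GFN = sum(pct * multiplier) / sum(pct)
sum(pct * multiplier) = 8306
sum(pct) = 100
GFN = 8306 / 100 = 83.06


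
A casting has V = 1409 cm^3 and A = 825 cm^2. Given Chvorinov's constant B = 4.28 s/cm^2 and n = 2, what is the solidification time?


Formula: t_s = B * (V/A)^n  (Chvorinov's rule, n=2)
Modulus M = V/A = 1409/825 = 1.707879 cm
M^2 = 1.707879^2 = 2.916851 cm^2
t_s = 4.28 * 2.916851 = 12.4841 s

Final answer: 12.4841 s


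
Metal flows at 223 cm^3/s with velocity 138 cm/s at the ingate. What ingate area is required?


Formula: A_ingate = Q / v  (continuity equation)
A = 223 cm^3/s / 138 cm/s = 1.6159 cm^2

1.6159 cm^2


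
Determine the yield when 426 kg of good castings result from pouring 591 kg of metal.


Formula: Casting Yield = (W_good / W_total) * 100
Yield = (426 kg / 591 kg) * 100 = 72.0812%

Answer: 72.0812%


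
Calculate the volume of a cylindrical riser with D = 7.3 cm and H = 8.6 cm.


Formula: V = pi * (D/2)^2 * H  (cylinder volume)
Radius = D/2 = 7.3/2 = 3.65 cm
V = pi * 3.65^2 * 8.6 = 359.9433 cm^3

Answer: 359.9433 cm^3


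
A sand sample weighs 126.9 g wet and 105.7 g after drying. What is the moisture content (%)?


Formula: MC = (W_wet - W_dry) / W_wet * 100
Water mass = 126.9 - 105.7 = 21.2 g
MC = 21.2 / 126.9 * 100 = 16.7061%

Final answer: 16.7061%


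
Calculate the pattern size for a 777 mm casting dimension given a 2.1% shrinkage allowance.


Formula: L_pattern = L_casting * (1 + shrinkage_rate/100)
Shrinkage factor = 1 + 2.1/100 = 1.021
L_pattern = 777 mm * 1.021 = 793.3170 mm


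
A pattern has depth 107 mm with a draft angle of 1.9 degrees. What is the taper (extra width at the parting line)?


Formula: taper = depth * tan(draft_angle)
tan(1.9 deg) = 0.0331734
taper = 107 mm * 0.0331734 = 3.5496 mm

3.5496 mm


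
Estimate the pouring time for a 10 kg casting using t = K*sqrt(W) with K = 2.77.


Formula: t = K * sqrt(W)
sqrt(W) = sqrt(10) = 3.16228
t = 2.77 * 3.16228 = 8.7595 s

8.7595 s


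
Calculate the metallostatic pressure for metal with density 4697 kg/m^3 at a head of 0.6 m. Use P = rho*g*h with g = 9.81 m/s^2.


Formula: P = rho * g * h
rho * g = 4697 * 9.81 = 46077.57 N/m^3
P = 46077.57 * 0.6 = 27646.5420 Pa

27646.5420 Pa


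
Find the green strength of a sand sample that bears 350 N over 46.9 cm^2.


Formula: Compressive Strength = Force / Area
Strength = 350 N / 46.9 cm^2 = 7.4627 N/cm^2

Final answer: 7.4627 N/cm^2


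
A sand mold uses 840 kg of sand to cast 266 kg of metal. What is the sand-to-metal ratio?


Formula: Sand-to-Metal Ratio = W_sand / W_metal
Ratio = 840 kg / 266 kg = 3.1579

3.1579


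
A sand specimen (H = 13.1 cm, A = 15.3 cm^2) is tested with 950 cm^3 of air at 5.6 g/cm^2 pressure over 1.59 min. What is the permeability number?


Formula: Permeability Number P = (V * H) / (p * A * t)
Numerator: V * H = 950 * 13.1 = 12445.0
Denominator: p * A * t = 5.6 * 15.3 * 1.59 = 136.2312
P = 12445.0 / 136.2312 = 91.3521

91.3521


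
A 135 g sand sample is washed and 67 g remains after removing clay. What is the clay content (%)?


Formula: Clay% = (W_total - W_washed) / W_total * 100
Clay mass = 135 - 67 = 68 g
Clay% = 68 / 135 * 100 = 50.3704%


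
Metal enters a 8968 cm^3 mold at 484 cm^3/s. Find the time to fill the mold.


Formula: t_fill = V_mold / Q_flow
t = 8968 cm^3 / 484 cm^3/s = 18.5289 s

18.5289 s


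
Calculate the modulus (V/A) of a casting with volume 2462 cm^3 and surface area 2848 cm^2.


Formula: Casting Modulus M = V / A
M = 2462 cm^3 / 2848 cm^2 = 0.8645 cm

Final answer: 0.8645 cm


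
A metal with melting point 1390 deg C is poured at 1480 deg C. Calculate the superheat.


Formula: Superheat = T_pour - T_melt
Superheat = 1480 - 1390 = 90 deg C

90 deg C


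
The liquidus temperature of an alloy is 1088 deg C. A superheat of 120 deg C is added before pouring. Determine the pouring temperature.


Formula: T_pour = T_melt + Superheat
T_pour = 1088 + 120 = 1208 deg C


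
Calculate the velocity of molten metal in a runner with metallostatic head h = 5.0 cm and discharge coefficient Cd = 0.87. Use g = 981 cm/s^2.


Formula: v = Cd * sqrt(2 * g * h)  (Torricelli with discharge coefficient)
2*g*h = 2 * 981 * 5.0 = 9810.0 cm^2/s^2
sqrt(9810.0) = 99.04544 cm/s
v = 0.87 * 99.04544 = 86.1695 cm/s

Answer: 86.1695 cm/s


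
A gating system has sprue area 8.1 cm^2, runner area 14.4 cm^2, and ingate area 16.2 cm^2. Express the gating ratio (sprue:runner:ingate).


Sprue:Runner:Ingate = 1 : 14.4/8.1 : 16.2/8.1 = 1:1.78:2.00


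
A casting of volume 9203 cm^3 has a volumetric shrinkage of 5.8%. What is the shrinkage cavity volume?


Formula: V_shrink = V_casting * shrinkage_pct / 100
V_shrink = 9203 cm^3 * 5.8 / 100 = 533.7740 cm^3

533.7740 cm^3


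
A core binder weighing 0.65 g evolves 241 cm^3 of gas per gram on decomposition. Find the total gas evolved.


Formula: V_gas = W_binder * gas_evolution_rate
V = 0.65 g * 241 cm^3/g = 156.6500 cm^3


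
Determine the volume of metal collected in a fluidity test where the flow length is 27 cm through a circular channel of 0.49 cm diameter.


Formula: V = pi * (d/2)^2 * L  (cylinder volume)
Radius = 0.49/2 = 0.245 cm
V = pi * 0.245^2 * 27 = 5.0915 cm^3

5.0915 cm^3


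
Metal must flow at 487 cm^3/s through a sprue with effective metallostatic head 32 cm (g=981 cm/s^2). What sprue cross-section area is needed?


Formula: v = sqrt(2*g*h), A = Q/v
Velocity: v = sqrt(2 * 981 * 32) = sqrt(62784) = 250.5674 cm/s
Sprue area: A = Q / v = 487 / 250.5674 = 1.9436 cm^2

Answer: 1.9436 cm^2


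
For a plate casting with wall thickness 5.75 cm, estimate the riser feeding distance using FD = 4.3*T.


Formula: FD = 4.3 * T  (riser feeding-distance rule)
FD = 4.3 * 5.75 cm = 24.7250 cm


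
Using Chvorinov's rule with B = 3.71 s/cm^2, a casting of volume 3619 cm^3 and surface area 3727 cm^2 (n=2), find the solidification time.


Formula: t_s = B * (V/A)^n  (Chvorinov's rule, n=2)
Modulus M = V/A = 3619/3727 = 0.971022 cm
M^2 = 0.971022^2 = 0.942884 cm^2
t_s = 3.71 * 0.942884 = 3.4981 s

Answer: 3.4981 s


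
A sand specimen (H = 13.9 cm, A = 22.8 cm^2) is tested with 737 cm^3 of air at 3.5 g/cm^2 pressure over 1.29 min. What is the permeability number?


Formula: Permeability Number P = (V * H) / (p * A * t)
Numerator: V * H = 737 * 13.9 = 10244.3
Denominator: p * A * t = 3.5 * 22.8 * 1.29 = 102.942
P = 10244.3 / 102.942 = 99.5153

Final answer: 99.5153


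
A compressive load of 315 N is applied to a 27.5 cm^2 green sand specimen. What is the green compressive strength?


Formula: Compressive Strength = Force / Area
Strength = 315 N / 27.5 cm^2 = 11.4545 N/cm^2

11.4545 N/cm^2


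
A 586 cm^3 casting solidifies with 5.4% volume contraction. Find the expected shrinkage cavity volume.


Formula: V_shrink = V_casting * shrinkage_pct / 100
V_shrink = 586 cm^3 * 5.4 / 100 = 31.6440 cm^3

31.6440 cm^3


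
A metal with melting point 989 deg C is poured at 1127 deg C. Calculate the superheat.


Formula: Superheat = T_pour - T_melt
Superheat = 1127 - 989 = 138 deg C

Final answer: 138 deg C


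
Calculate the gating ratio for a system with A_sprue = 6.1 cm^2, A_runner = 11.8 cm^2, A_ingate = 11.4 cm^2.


Sprue:Runner:Ingate = 1 : 11.8/6.1 : 11.4/6.1 = 1:1.93:1.87


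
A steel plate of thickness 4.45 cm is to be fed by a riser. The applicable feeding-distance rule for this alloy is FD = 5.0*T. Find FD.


Formula: FD = 5.0 * T  (riser feeding-distance rule)
FD = 5.0 * 4.45 cm = 22.2500 cm

Final answer: 22.2500 cm


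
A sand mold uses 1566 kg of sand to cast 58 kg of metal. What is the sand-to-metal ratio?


Formula: Sand-to-Metal Ratio = W_sand / W_metal
Ratio = 1566 kg / 58 kg = 27.0000

Answer: 27.0000


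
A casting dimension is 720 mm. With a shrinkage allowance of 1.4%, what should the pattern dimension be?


Formula: L_pattern = L_casting * (1 + shrinkage_rate/100)
Shrinkage factor = 1 + 1.4/100 = 1.014
L_pattern = 720 mm * 1.014 = 730.0800 mm

Final answer: 730.0800 mm


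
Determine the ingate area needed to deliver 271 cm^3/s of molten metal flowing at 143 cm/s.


Formula: A_ingate = Q / v  (continuity equation)
A = 271 cm^3/s / 143 cm/s = 1.8951 cm^2


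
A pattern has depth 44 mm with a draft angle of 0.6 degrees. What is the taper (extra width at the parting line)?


Formula: taper = depth * tan(draft_angle)
tan(0.6 deg) = 0.0104724
taper = 44 mm * 0.0104724 = 0.4608 mm

Final answer: 0.4608 mm


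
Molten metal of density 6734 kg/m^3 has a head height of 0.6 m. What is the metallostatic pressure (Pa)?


Formula: P = rho * g * h
rho * g = 6734 * 9.81 = 66060.54 N/m^3
P = 66060.54 * 0.6 = 39636.3240 Pa

39636.3240 Pa


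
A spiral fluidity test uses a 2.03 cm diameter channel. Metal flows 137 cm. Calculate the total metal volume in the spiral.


Formula: V = pi * (d/2)^2 * L  (cylinder volume)
Radius = 2.03/2 = 1.015 cm
V = pi * 1.015^2 * 137 = 443.4070 cm^3

Final answer: 443.4070 cm^3


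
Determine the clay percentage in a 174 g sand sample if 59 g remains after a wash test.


Formula: Clay% = (W_total - W_washed) / W_total * 100
Clay mass = 174 - 59 = 115 g
Clay% = 115 / 174 * 100 = 66.0920%


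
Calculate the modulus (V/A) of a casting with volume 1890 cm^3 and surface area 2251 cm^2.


Formula: Casting Modulus M = V / A
M = 1890 cm^3 / 2251 cm^2 = 0.8396 cm


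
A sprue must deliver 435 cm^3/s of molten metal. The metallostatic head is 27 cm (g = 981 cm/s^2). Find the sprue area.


Formula: v = sqrt(2*g*h), A = Q/v
Velocity: v = sqrt(2 * 981 * 27) = sqrt(52974) = 230.1608 cm/s
Sprue area: A = Q / v = 435 / 230.1608 = 1.8900 cm^2

Answer: 1.8900 cm^2


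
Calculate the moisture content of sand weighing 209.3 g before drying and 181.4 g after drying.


Formula: MC = (W_wet - W_dry) / W_wet * 100
Water mass = 209.3 - 181.4 = 27.9 g
MC = 27.9 / 209.3 * 100 = 13.3301%

13.3301%


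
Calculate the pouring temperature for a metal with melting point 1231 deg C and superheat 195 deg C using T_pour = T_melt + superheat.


Formula: T_pour = T_melt + Superheat
T_pour = 1231 + 195 = 1426 deg C


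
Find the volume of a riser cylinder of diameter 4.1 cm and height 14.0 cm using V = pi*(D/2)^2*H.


Formula: V = pi * (D/2)^2 * H  (cylinder volume)
Radius = D/2 = 4.1/2 = 2.05 cm
V = pi * 2.05^2 * 14.0 = 184.8356 cm^3

Final answer: 184.8356 cm^3


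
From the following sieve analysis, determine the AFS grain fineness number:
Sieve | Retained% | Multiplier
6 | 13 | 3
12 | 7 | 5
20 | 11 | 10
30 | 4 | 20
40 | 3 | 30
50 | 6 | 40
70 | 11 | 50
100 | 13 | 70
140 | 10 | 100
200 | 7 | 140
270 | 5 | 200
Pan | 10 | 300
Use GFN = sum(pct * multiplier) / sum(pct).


Formula: GFN = sum(pct * multiplier) / sum(pct)
sum(pct * multiplier) = 8034
sum(pct) = 100
GFN = 8034 / 100 = 80.34


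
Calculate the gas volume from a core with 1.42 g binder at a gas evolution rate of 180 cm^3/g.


Formula: V_gas = W_binder * gas_evolution_rate
V = 1.42 g * 180 cm^3/g = 255.6000 cm^3

Final answer: 255.6000 cm^3


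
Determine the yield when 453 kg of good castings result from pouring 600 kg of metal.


Formula: Casting Yield = (W_good / W_total) * 100
Yield = (453 kg / 600 kg) * 100 = 75.5000%

Final answer: 75.5000%


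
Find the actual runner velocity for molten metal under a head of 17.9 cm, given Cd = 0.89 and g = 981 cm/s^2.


Formula: v = Cd * sqrt(2 * g * h)  (Torricelli with discharge coefficient)
2*g*h = 2 * 981 * 17.9 = 35119.8 cm^2/s^2
sqrt(35119.8) = 187.40277 cm/s
v = 0.89 * 187.40277 = 166.7885 cm/s


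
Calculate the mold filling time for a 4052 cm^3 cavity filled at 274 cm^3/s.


Formula: t_fill = V_mold / Q_flow
t = 4052 cm^3 / 274 cm^3/s = 14.7883 s

14.7883 s


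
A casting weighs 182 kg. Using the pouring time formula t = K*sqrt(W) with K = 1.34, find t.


Formula: t = K * sqrt(W)
sqrt(W) = sqrt(182) = 13.49074
t = 1.34 * 13.49074 = 18.0776 s

Final answer: 18.0776 s


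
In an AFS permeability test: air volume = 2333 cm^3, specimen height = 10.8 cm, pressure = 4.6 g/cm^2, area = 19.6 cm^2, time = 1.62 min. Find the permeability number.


Formula: Permeability Number P = (V * H) / (p * A * t)
Numerator: V * H = 2333 * 10.8 = 25196.4
Denominator: p * A * t = 4.6 * 19.6 * 1.62 = 146.0592
P = 25196.4 / 146.0592 = 172.5081

Answer: 172.5081


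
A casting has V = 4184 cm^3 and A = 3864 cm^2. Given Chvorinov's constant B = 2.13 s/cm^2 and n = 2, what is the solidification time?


Formula: t_s = B * (V/A)^n  (Chvorinov's rule, n=2)
Modulus M = V/A = 4184/3864 = 1.082816 cm
M^2 = 1.082816^2 = 1.172490 cm^2
t_s = 2.13 * 1.172490 = 2.4974 s

Answer: 2.4974 s


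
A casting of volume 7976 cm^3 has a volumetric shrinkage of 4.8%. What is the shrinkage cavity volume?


Formula: V_shrink = V_casting * shrinkage_pct / 100
V_shrink = 7976 cm^3 * 4.8 / 100 = 382.8480 cm^3

382.8480 cm^3


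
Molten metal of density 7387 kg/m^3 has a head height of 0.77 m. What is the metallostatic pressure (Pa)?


Formula: P = rho * g * h
rho * g = 7387 * 9.81 = 72466.47 N/m^3
P = 72466.47 * 0.77 = 55799.1819 Pa


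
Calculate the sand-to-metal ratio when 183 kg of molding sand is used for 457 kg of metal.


Formula: Sand-to-Metal Ratio = W_sand / W_metal
Ratio = 183 kg / 457 kg = 0.4004

Answer: 0.4004


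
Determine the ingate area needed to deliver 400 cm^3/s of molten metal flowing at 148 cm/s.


Formula: A_ingate = Q / v  (continuity equation)
A = 400 cm^3/s / 148 cm/s = 2.7027 cm^2

Final answer: 2.7027 cm^2


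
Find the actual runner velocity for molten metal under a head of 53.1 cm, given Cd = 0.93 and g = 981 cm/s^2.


Formula: v = Cd * sqrt(2 * g * h)  (Torricelli with discharge coefficient)
2*g*h = 2 * 981 * 53.1 = 104182.2 cm^2/s^2
sqrt(104182.2) = 322.77268 cm/s
v = 0.93 * 322.77268 = 300.1786 cm/s

Answer: 300.1786 cm/s


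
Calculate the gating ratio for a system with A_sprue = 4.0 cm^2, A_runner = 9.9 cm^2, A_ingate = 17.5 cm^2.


Sprue:Runner:Ingate = 1 : 9.9/4.0 : 17.5/4.0 = 1:2.48:4.38

Final answer: 1:2.48:4.38


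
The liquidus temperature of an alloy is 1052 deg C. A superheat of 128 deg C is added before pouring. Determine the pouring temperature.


Formula: T_pour = T_melt + Superheat
T_pour = 1052 + 128 = 1180 deg C


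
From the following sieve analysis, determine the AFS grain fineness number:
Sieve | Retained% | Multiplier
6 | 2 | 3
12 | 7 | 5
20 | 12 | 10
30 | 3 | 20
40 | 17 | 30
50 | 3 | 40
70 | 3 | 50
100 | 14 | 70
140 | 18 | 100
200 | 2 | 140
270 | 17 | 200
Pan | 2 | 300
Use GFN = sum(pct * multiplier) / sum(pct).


Formula: GFN = sum(pct * multiplier) / sum(pct)
sum(pct * multiplier) = 8061
sum(pct) = 100
GFN = 8061 / 100 = 80.61

Answer: 80.61


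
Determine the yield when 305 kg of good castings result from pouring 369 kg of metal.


Formula: Casting Yield = (W_good / W_total) * 100
Yield = (305 kg / 369 kg) * 100 = 82.6558%


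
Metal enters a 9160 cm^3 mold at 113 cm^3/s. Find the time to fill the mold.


Formula: t_fill = V_mold / Q_flow
t = 9160 cm^3 / 113 cm^3/s = 81.0619 s

Final answer: 81.0619 s


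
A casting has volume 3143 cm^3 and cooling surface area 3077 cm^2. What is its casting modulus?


Formula: Casting Modulus M = V / A
M = 3143 cm^3 / 3077 cm^2 = 1.0214 cm

Final answer: 1.0214 cm


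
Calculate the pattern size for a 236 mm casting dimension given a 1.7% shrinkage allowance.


Formula: L_pattern = L_casting * (1 + shrinkage_rate/100)
Shrinkage factor = 1 + 1.7/100 = 1.017
L_pattern = 236 mm * 1.017 = 240.0120 mm

Final answer: 240.0120 mm


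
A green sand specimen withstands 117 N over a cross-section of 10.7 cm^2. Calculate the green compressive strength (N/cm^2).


Formula: Compressive Strength = Force / Area
Strength = 117 N / 10.7 cm^2 = 10.9346 N/cm^2


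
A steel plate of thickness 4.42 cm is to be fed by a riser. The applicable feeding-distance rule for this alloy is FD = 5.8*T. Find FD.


Formula: FD = 5.8 * T  (riser feeding-distance rule)
FD = 5.8 * 4.42 cm = 25.6360 cm


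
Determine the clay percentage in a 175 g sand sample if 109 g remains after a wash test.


Formula: Clay% = (W_total - W_washed) / W_total * 100
Clay mass = 175 - 109 = 66 g
Clay% = 66 / 175 * 100 = 37.7143%

37.7143%


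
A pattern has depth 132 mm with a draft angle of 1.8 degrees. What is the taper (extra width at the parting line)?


Formula: taper = depth * tan(draft_angle)
tan(1.8 deg) = 0.0314263
taper = 132 mm * 0.0314263 = 4.1483 mm


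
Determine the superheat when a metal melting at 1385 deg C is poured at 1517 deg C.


Formula: Superheat = T_pour - T_melt
Superheat = 1517 - 1385 = 132 deg C


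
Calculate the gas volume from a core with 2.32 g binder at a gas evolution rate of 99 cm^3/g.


Formula: V_gas = W_binder * gas_evolution_rate
V = 2.32 g * 99 cm^3/g = 229.6800 cm^3


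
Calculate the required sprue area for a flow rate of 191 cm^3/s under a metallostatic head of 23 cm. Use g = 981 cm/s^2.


Formula: v = sqrt(2*g*h), A = Q/v
Velocity: v = sqrt(2 * 981 * 23) = sqrt(45126) = 212.4288 cm/s
Sprue area: A = Q / v = 191 / 212.4288 = 0.8991 cm^2

Answer: 0.8991 cm^2


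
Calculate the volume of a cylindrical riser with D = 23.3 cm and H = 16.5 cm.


Formula: V = pi * (D/2)^2 * H  (cylinder volume)
Radius = D/2 = 23.3/2 = 11.65 cm
V = pi * 11.65^2 * 16.5 = 7035.3493 cm^3

Answer: 7035.3493 cm^3


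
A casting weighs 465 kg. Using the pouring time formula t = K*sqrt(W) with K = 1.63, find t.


Formula: t = K * sqrt(W)
sqrt(W) = sqrt(465) = 21.56386
t = 1.63 * 21.56386 = 35.1491 s

Final answer: 35.1491 s


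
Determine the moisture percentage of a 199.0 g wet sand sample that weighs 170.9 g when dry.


Formula: MC = (W_wet - W_dry) / W_wet * 100
Water mass = 199.0 - 170.9 = 28.1 g
MC = 28.1 / 199.0 * 100 = 14.1206%


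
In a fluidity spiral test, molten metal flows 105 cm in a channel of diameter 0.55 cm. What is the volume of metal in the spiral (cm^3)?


Formula: V = pi * (d/2)^2 * L  (cylinder volume)
Radius = 0.55/2 = 0.275 cm
V = pi * 0.275^2 * 105 = 24.9462 cm^3

Final answer: 24.9462 cm^3


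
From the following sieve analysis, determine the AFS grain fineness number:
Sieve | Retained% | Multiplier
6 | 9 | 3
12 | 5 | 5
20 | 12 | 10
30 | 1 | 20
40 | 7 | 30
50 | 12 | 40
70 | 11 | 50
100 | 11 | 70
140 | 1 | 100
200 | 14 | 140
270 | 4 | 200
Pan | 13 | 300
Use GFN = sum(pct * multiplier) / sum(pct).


Formula: GFN = sum(pct * multiplier) / sum(pct)
sum(pct * multiplier) = 8962
sum(pct) = 100
GFN = 8962 / 100 = 89.62

Answer: 89.62


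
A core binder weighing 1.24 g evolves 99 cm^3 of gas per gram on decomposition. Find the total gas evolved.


Formula: V_gas = W_binder * gas_evolution_rate
V = 1.24 g * 99 cm^3/g = 122.7600 cm^3

Final answer: 122.7600 cm^3


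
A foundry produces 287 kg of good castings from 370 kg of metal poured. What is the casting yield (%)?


Formula: Casting Yield = (W_good / W_total) * 100
Yield = (287 kg / 370 kg) * 100 = 77.5676%

Answer: 77.5676%


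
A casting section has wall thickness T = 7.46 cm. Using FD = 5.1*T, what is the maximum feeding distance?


Formula: FD = 5.1 * T  (riser feeding-distance rule)
FD = 5.1 * 7.46 cm = 38.0460 cm


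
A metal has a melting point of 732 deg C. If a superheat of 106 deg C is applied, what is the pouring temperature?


Formula: T_pour = T_melt + Superheat
T_pour = 732 + 106 = 838 deg C

Answer: 838 deg C


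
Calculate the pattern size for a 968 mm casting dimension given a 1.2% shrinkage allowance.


Formula: L_pattern = L_casting * (1 + shrinkage_rate/100)
Shrinkage factor = 1 + 1.2/100 = 1.012
L_pattern = 968 mm * 1.012 = 979.6160 mm

Answer: 979.6160 mm


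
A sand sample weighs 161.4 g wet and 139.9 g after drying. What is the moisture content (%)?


Formula: MC = (W_wet - W_dry) / W_wet * 100
Water mass = 161.4 - 139.9 = 21.5 g
MC = 21.5 / 161.4 * 100 = 13.3209%

Final answer: 13.3209%


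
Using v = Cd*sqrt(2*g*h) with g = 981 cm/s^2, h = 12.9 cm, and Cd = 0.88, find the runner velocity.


Formula: v = Cd * sqrt(2 * g * h)  (Torricelli with discharge coefficient)
2*g*h = 2 * 981 * 12.9 = 25309.8 cm^2/s^2
sqrt(25309.8) = 159.09054 cm/s
v = 0.88 * 159.09054 = 139.9997 cm/s

Answer: 139.9997 cm/s
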